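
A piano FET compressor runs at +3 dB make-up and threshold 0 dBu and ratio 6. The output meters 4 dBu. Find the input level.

6 dBu

Remove make-up: 4 − 3 = 1 dBu.
The compressed level sits 1 − 0 = 1 dB over threshold.
Undo the ratio: input overshoot = 1 × 6 = 6 dB, giving input = 6 dBu.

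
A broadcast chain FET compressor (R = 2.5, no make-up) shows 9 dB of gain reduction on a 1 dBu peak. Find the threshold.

-14 dBu

Input is 15 dB above T (since output overshoot × R = input overshoot: (-8 − T)·2.5 = 1 − T gives T = -14 dBu).
Check: -14 + (1 − (-14))/2.5 = -14 + 6 = -8 dBu. ✓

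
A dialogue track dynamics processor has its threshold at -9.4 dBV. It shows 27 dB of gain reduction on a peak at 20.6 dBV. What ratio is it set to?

Input overshoot = 20.6 − (-9.4) = 30 dB.
Output overshoot = 30 − 27 = 3 dB.
Ratio = input overshoot / output overshoot = 30 / 3 = 10.

10:1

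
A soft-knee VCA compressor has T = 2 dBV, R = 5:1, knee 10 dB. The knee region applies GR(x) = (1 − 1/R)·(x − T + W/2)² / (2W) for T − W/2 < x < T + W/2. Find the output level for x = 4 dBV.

2.04 dBV

x − T + W/2 = 4 − 2 + 5 = 7.
GR = (1 − 1/5) × 7² / 20 = 0.8 × 49 / 20 = 1.96 dB.
Output = 4 − 1.96 = 2.04 dBV.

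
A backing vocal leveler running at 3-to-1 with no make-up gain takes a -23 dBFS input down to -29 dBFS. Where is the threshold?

Let T be the threshold. Output overshoot = (input overshoot)/R, so -29 − T = (-23 − T)/3.
3·(-29 − T) = -23 − T → 2·T = -87 − (-23) = -64.
T = -64/2 = -32 dBFS.

-32 dBFS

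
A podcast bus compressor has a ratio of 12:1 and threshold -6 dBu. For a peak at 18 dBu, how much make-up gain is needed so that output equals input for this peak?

Without make-up, output = threshold + overshoot/12 = -6 + 2 = -4 dBu.
Gap to target: 22 dB.

22 dB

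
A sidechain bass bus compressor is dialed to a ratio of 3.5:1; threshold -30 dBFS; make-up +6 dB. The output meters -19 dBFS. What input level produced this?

-12.5 dBFS

Remove make-up: -19 − 6 = -25 dBFS.
Post-compression overshoot = -25 − (-30) = 5 dB.
Input overshoot = R × output overshoot = 17.5 dB → input = -30 + 17.5 = -12.5 dBFS.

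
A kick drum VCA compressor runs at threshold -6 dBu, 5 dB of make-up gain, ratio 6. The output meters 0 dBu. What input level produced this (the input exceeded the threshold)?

Before make-up, the level was 0 − 5 = -5 dBu.
That's 1 dB above the -6 dBu threshold.
Input overshoot = R × output overshoot = 6 dB → input = -6 + 6 = 0 dBu.

0 dBu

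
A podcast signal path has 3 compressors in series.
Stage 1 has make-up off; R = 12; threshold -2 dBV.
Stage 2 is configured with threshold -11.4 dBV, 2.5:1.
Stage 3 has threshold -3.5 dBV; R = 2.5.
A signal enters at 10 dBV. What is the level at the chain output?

-7.24 dBV

Stage 1: overshoot 12 dB → 12/12 = 1 dB → -1 dBV.
Stage 2: overshoot 10.4 dB → 10.4/2.5 = 4.16 dB → -7.24 dBV.
Stage 3: -7.24 dBV ≤ -3.5 dBV, so stage 3 doesn't engage; output -7.24 dBV.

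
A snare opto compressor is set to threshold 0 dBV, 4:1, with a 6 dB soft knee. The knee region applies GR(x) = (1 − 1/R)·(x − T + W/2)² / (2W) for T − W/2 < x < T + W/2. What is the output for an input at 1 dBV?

x − T + W/2 = 1 − 0 + 3 = 4.
GR = (1 − 1/4) × 4² / 12 = 0.75 × 16 / 12 = 1 dB.
Output = 1 − 1 = 0 dBV.

0 dBV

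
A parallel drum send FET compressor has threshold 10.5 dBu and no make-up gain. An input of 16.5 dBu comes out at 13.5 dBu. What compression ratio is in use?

2:1

Input overshoot = 16.5 − 10.5 = 6 dB; output overshoot = 13.5 − 10.5 = 3 dB.
Ratio = 6 / 3 = 2.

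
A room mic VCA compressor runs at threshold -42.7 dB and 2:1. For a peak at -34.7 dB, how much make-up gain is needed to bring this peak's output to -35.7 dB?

3 dB

The peak compresses to -42.7 + 8/2 = -38.7 dB.
To reach -35.7 dB requires -35.7 − (-38.7) = 3 dB of make-up.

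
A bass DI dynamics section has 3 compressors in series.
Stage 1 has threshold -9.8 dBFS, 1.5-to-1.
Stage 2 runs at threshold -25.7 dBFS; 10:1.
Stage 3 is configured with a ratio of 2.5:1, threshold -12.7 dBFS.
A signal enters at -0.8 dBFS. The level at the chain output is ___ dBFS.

-23.51 dBFS

Stage 1: -0.8 dBFS is 9 dB over -9.8 dBFS; at 1.5:1 that becomes 6 dB over, giving -3.8 dBFS.
Stage 2: -3.8 dBFS is 21.9 dB over -25.7 dBFS; at 10:1 that becomes 2.19 dB over, giving -23.51 dBFS.
Stage 3: -23.51 dBFS is at or below the -12.7 dBFS threshold — no compression; output -23.51 dBFS.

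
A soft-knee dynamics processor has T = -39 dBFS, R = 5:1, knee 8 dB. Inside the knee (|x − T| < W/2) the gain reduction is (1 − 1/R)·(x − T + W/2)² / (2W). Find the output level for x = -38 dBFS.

x − T + W/2 = -38 − (-39) + 4 = 5.
GR = (1 − 1/5) × 5² / 16 = 0.8 × 25 / 16 = 1.25 dB.
Output = -38 − 1.25 = -39.25 dBFS.

-39.25 dBFS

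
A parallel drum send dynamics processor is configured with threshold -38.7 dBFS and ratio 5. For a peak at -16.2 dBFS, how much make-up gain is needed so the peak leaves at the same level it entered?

18 dB

Without make-up, output = threshold + overshoot/5 = -38.7 + 4.5 = -34.2 dBFS.
Gap to target: 18 dB.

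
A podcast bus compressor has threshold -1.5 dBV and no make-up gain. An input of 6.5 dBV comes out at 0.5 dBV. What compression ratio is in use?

4:1

Input overshoot = 6.5 − (-1.5) = 8 dB; output overshoot = 0.5 − (-1.5) = 2 dB.
Ratio = 8 / 2 = 4.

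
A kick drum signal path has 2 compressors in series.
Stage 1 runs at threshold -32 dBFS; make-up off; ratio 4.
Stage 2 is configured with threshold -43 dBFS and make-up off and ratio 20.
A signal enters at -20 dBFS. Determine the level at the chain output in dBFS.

-42.3 dBFS

Stage 1: 12 dB above -32 dBFS, reduced 4:1 to 3 dB above → -29 dBFS.
Stage 2: -29 dBFS is 14 dB over -43 dBFS; at 20:1 that becomes 0.7 dB over, giving -42.3 dBFS.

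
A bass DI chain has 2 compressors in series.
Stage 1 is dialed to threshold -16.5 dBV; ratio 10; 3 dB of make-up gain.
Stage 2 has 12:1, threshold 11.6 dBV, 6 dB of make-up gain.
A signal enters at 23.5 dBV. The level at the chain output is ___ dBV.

-3.5 dBV

Stage 1: 40 dB above -16.5 dBV, reduced 10:1 to 4 dB above → -12.5 dBV; +3 dB make-up → -9.5 dBV.
Stage 2: -9.5 dBV is at or below the 11.6 dBV threshold — no compression; make-up brings it to -3.5 dBV.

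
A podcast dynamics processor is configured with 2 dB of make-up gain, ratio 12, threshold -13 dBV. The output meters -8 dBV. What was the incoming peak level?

Before make-up, the level was -8 − 2 = -10 dBV.
That's 3 dB above the -13 dBV threshold.
Undo the ratio: input overshoot = 3 × 12 = 36 dB, giving input = 23 dBV.

23 dBV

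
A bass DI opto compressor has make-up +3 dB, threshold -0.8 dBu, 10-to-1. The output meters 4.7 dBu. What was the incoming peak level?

Before make-up, the level was 4.7 − 3 = 1.7 dBu.
The compressed level sits 1.7 − (-0.8) = 2.5 dB over threshold.
Undo the ratio: input overshoot = 2.5 × 10 = 25 dB, giving input = 24.2 dBu.

24.2 dBu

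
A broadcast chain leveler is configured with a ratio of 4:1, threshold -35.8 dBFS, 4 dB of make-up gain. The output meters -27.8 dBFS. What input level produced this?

-19.8 dBFS

Before make-up, the level was -27.8 − 4 = -31.8 dBFS.
Post-compression overshoot = -31.8 − (-35.8) = 4 dB.
Undo the ratio: input overshoot = 4 × 4 = 16 dB, giving input = -19.8 dBFS.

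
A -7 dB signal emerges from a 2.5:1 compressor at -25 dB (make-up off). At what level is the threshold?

-37 dB

Let T be the threshold. Output overshoot = (input overshoot)/R, so -25 − T = (-7 − T)/2.5.
2.5·(-25 − T) = -7 − T → 1.5·T = -62.5 − (-7) = -55.5.
T = -55.5/1.5 = -37 dB.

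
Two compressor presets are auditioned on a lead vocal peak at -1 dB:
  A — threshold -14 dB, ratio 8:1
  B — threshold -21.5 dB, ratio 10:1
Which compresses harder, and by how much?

B, by 7.075 dB

A: GR = 13 − 13/8 = 11.375 dB.
B: GR = 20.5 − 20.5/10 = 18.45 dB.
B applies 7.075 dB more gain reduction.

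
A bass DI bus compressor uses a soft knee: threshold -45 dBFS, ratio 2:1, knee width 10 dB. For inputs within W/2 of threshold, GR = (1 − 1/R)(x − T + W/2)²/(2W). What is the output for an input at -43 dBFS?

x − T + W/2 = -43 − (-45) + 5 = 7.
GR = (1 − 1/2) × 7² / 20 = 0.5 × 49 / 20 = 1.225 dB.
Output = -43 − 1.225 = -44.225 dBFS.

-44.225 dBFS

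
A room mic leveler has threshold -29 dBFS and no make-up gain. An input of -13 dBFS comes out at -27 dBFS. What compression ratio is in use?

8:1

Input overshoot = -13 − (-29) = 16 dB; output overshoot = -27 − (-29) = 2 dB.
Ratio = 16 / 2 = 8.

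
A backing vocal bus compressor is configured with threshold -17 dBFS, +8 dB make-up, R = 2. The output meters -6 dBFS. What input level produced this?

-11 dBFS

Stripping the +8 dB make-up gives -14 dBFS at the gain stage.
That's 3 dB above the -17 dBFS threshold.
Input overshoot = R × output overshoot = 6 dB → input = -17 + 6 = -11 dBFS.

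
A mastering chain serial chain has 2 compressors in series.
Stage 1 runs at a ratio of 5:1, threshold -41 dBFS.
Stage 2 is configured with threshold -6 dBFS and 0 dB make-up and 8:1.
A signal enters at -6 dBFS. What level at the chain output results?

-34 dBFS

Stage 1: -6 dBFS is 35 dB over -41 dBFS; at 5:1 that becomes 7 dB over, giving -34 dBFS.
Stage 2: -34 dBFS ≤ -6 dBFS, so stage 2 doesn't engage; output -34 dBFS.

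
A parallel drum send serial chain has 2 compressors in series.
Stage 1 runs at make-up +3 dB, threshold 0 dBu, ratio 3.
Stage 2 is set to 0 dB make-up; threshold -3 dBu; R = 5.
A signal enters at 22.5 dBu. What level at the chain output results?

-0.3 dBu

Stage 1: 22.5 dBu is 22.5 dB over 0 dBu; at 3:1 that becomes 7.5 dB over, giving 7.5 dBu; +3 dB make-up → 10.5 dBu.
Stage 2: 10.5 dBu is 13.5 dB over -3 dBu; at 5:1 that becomes 2.7 dB over, giving -0.3 dBu.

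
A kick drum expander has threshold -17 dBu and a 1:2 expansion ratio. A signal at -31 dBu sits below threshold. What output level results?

Below threshold, a 1:2 expander applies gain = (2−1)×(T − x) of attenuation.
(2−1) × 14 = 14 dB, so output = -31 − 14 = -45 dBu.

-45 dBu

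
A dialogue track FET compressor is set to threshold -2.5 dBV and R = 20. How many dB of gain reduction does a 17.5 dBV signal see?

The signal is 20 dB above threshold.
A 20:1 ratio leaves 1 dB of that excess.
Gain reduction = 20 − 1 = 19 dB.

19 dB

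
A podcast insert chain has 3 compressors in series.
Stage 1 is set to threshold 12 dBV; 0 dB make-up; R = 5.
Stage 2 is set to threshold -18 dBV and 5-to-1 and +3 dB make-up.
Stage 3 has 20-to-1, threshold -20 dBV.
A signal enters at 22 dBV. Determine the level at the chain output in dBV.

-19.43 dBV

Stage 1: overshoot 10 dB → 10/5 = 2 dB → 14 dBV.
Stage 2: overshoot 32 dB → 32/5 = 6.4 dB → -11.6 dBV; +3 dB make-up → -8.6 dBV.
Stage 3: overshoot 11.4 dB → 11.4/20 = 0.57 dB → -19.43 dBV.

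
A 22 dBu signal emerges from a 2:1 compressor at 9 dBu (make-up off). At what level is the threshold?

Let T be the threshold. Output overshoot = (input overshoot)/R, so 9 − T = (22 − T)/2.
2·(9 − T) = 22 − T → 1·T = 18 − 22 = -4.
T = -4/1 = -4 dBu.

-4 dBu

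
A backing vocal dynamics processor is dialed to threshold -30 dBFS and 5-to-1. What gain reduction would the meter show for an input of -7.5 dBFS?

18 dB

The signal is 22.5 dB above threshold.
At 5:1, output sits 22.5/5 = 4.5 dB above threshold.
GR = overshoot in − overshoot out = 22.5 − 4.5 = 18 dB.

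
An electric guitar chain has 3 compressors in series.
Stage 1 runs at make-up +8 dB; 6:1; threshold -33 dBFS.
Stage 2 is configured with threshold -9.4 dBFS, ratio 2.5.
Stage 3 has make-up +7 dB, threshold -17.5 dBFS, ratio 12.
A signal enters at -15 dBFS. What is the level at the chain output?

-15 dBFS

Stage 1: 18 dB above -33 dBFS, reduced 6:1 to 3 dB above → -30 dBFS; +8 dB make-up → -22 dBFS.
Stage 2: -22 dBFS ≤ -9.4 dBFS, so stage 2 doesn't engage; output -22 dBFS.
Stage 3: below threshold (-22 ≤ -17.5); passes unchanged; make-up brings it to -15 dBFS.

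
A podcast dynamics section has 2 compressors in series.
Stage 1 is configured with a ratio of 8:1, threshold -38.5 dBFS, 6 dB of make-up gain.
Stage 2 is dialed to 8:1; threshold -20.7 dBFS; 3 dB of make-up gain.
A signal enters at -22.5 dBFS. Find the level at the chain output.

Stage 1: -22.5 dBFS is 16 dB over -38.5 dBFS; at 8:1 that becomes 2 dB over, giving -36.5 dBFS; +6 dB make-up → -30.5 dBFS.
Stage 2: -30.5 dBFS ≤ -20.7 dBFS, so stage 2 doesn't engage; make-up brings it to -27.5 dBFS.

-27.5 dBFS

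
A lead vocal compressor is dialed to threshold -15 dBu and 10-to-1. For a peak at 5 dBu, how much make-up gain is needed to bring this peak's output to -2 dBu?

11 dB

Overshoot 20 dB → 20/10 = 2 dB after compression, so the compressed level is -15 + 2 = -13 dBu.
Make-up = target − compressed = -2 − (-13) = 11 dB.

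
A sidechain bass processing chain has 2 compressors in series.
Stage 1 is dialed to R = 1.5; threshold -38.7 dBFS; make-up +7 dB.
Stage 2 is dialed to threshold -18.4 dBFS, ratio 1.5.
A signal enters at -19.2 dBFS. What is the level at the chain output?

-18.7 dBFS

Stage 1: 19.5 dB above -38.7 dBFS, reduced 1.5:1 to 13 dB above → -25.7 dBFS; +7 dB make-up → -18.7 dBFS.
Stage 2: -18.7 dBFS is at or below the -18.4 dBFS threshold — no compression; output -18.7 dBFS.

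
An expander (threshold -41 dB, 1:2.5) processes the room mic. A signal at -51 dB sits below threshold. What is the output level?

Undershoot = (-41) − (-51) = 10 dB.
At 1:2.5, that expands to 25 dB under threshold.
Output = -41 − 25 = -66 dB.

-66 dB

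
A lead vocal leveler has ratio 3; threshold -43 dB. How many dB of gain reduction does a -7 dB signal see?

24 dB

The signal is 36 dB above threshold.
After 3:1 compression the overshoot becomes 36/3 = 12 dB.
So the signal is attenuated by 36 − 12 = 24 dB.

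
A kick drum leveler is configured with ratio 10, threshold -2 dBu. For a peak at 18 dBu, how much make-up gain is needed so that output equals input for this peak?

Overshoot 20 dB → 20/10 = 2 dB after compression, so the compressed level is -2 + 2 = 0 dBu.
Make-up = target − compressed = 18 − 0 = 18 dB.

18 dB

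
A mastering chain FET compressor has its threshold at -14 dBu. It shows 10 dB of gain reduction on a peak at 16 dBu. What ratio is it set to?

Input overshoot = 16 − (-14) = 30 dB.
Output overshoot = 30 − 10 = 20 dB.
Ratio = input overshoot / output overshoot = 30 / 20 = 1.5.

1.5:1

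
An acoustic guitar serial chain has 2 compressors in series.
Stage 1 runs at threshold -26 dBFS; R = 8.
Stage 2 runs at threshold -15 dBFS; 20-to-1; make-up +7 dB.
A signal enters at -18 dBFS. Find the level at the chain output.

Stage 1: -18 dBFS is 8 dB over -26 dBFS; at 8:1 that becomes 1 dB over, giving -25 dBFS.
Stage 2: -25 dBFS ≤ -15 dBFS, so stage 2 doesn't engage; make-up brings it to -18 dBFS.

-18 dBFS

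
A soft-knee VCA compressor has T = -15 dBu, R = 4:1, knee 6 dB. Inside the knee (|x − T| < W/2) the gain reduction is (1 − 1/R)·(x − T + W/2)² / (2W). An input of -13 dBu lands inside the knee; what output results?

-14.5625 dBu

x − T + W/2 = -13 − (-15) + 3 = 5.
GR = (1 − 1/4) × 5² / 12 = 0.75 × 25 / 12 = 1.5625 dB.
Output = -13 − 1.5625 = -14.5625 dBu.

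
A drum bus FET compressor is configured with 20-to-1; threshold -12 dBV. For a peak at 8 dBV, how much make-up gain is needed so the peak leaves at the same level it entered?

The peak compresses to -12 + 20/20 = -11 dBV.
To reach 8 dBV requires 8 − (-11) = 19 dB of make-up.

19 dB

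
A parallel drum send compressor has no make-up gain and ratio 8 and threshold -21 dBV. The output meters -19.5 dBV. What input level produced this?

Post-compression overshoot = -19.5 − (-21) = 1.5 dB.
Undo the ratio: input overshoot = 1.5 × 8 = 12 dB, giving input = -9 dBV.

-9 dBV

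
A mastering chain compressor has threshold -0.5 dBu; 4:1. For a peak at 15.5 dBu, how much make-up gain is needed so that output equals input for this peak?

12 dB

The peak compresses to -0.5 + 16/4 = 3.5 dBu.
To reach 15.5 dBu requires 15.5 − 3.5 = 12 dB of make-up.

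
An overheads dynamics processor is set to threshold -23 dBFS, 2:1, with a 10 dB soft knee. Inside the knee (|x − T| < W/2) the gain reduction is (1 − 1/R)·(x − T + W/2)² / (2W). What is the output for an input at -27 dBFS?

x − T + W/2 = -27 − (-23) + 5 = 1.
GR = (1 − 1/2) × 1² / 20 = 0.5 × 1 / 20 = 0.025 dB.
Output = -27 − 0.025 = -27.025 dBFS.

-27.025 dBFS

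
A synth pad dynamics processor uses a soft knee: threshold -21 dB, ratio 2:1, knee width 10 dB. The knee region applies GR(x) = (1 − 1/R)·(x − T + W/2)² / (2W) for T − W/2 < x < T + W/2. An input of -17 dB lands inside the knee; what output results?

x − T + W/2 = -17 − (-21) + 5 = 9.
GR = (1 − 1/2) × 9² / 20 = 0.5 × 81 / 20 = 2.025 dB.
Output = -17 − 2.025 = -19.025 dB.

-19.025 dB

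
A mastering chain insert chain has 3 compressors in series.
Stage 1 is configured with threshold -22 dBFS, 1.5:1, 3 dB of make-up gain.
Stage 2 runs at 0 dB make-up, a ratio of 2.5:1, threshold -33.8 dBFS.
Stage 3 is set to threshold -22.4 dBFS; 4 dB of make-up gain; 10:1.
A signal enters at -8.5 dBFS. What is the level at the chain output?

Stage 1: -8.5 dBFS is 13.5 dB over -22 dBFS; at 1.5:1 that becomes 9 dB over, giving -13 dBFS; +3 dB make-up → -10 dBFS.
Stage 2: -10 dBFS is 23.8 dB over -33.8 dBFS; at 2.5:1 that becomes 9.52 dB over, giving -24.28 dBFS.
Stage 3: -24.28 dBFS is at or below the -22.4 dBFS threshold — no compression; make-up brings it to -20.28 dBFS.

-20.28 dBFS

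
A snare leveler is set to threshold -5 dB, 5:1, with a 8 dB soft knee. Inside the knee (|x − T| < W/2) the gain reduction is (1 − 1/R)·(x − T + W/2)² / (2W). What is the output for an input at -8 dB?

-8.05 dB

x − T + W/2 = -8 − (-5) + 4 = 1.
GR = (1 − 1/5) × 1² / 16 = 0.8 × 1 / 16 = 0.05 dB.
Output = -8 − 0.05 = -8.05 dB.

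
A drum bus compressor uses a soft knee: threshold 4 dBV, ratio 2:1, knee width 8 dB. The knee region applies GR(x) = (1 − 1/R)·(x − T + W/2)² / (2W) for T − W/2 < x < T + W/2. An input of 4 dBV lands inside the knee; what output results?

x − T + W/2 = 4 − 4 + 4 = 4.
GR = (1 − 1/2) × 4² / 16 = 0.5 × 16 / 16 = 0.5 dB.
Output = 4 − 0.5 = 3.5 dBV.

3.5 dBV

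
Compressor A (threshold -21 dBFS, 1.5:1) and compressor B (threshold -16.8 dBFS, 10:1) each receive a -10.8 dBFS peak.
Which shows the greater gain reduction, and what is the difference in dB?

B, by 2 dB

A: 10.2 dB over, compressed to 6.8 dB over, so 3.4 dB of GR.
B: 6 dB over, compressed to 0.6 dB over, so 5.4 dB of GR.
B applies 2 dB more gain reduction.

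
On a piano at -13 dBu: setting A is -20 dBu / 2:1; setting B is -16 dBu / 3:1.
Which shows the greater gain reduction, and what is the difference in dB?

A, by 1.5 dB

A: overshoot 7 dB → output overshoot 3.5 dB → GR 3.5 dB.
B: overshoot 3 dB → output overshoot 1 dB → GR 2 dB.
Difference: 1.5 dB in favour of A.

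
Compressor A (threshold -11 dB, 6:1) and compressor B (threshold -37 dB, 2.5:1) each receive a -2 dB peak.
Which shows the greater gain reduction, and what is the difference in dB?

A: GR = 9 − 9/6 = 7.5 dB.
B: GR = 35 − 35/2.5 = 21 dB.
B applies 13.5 dB more gain reduction.

B, by 13.5 dB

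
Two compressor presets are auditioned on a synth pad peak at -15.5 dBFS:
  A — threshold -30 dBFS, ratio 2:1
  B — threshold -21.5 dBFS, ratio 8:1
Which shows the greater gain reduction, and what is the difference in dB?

A, by 2 dB

A: overshoot 14.5 dB → output overshoot 7.25 dB → GR 7.25 dB.
B: overshoot 6 dB → output overshoot 0.75 dB → GR 5.25 dB.
A reduces 2 dB more.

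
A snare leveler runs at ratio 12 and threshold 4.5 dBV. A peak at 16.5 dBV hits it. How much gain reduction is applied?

11 dB

The signal is 12 dB above threshold.
After 12:1 compression the overshoot becomes 12/12 = 1 dB.
So the signal is attenuated by 12 − 1 = 11 dB.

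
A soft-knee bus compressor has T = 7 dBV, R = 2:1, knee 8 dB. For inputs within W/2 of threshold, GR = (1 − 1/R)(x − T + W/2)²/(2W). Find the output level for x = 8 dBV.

x − T + W/2 = 8 − 7 + 4 = 5.
GR = (1 − 1/2) × 5² / 16 = 0.5 × 25 / 16 = 0.78125 dB.
Output = 8 − 0.78125 = 7.21875 dBV.

7.21875 dBV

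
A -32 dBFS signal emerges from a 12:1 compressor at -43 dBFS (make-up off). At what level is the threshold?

-44 dBFS

Gain reduction = -32 − (-43) = 11 dB; output overshoot = GR / (R − 1) = 11 / 11 = 1 dB.
Threshold = output − output overshoot = -43 − 1 = -44 dBFS.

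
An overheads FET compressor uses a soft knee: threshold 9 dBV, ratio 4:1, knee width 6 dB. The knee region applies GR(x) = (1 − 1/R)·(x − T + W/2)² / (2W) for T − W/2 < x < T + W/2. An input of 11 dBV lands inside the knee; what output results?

9.4375 dBV

x − T + W/2 = 11 − 9 + 3 = 5.
GR = (1 − 1/4) × 5² / 12 = 0.75 × 25 / 12 = 1.5625 dB.
Output = 11 − 1.5625 = 9.4375 dBV.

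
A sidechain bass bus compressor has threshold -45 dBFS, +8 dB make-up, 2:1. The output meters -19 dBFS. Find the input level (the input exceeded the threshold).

-9 dBFS

Remove make-up: -19 − 8 = -27 dBFS.
The compressed level sits -27 − (-45) = 18 dB over threshold.
Undo the ratio: input overshoot = 18 × 2 = 36 dB, giving input = -9 dBFS.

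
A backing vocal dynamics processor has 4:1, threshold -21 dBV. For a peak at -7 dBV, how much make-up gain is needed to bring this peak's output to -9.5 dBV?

Without make-up, output = threshold + overshoot/4 = -21 + 3.5 = -17.5 dBV.
Gap to target: 8 dB.

8 dB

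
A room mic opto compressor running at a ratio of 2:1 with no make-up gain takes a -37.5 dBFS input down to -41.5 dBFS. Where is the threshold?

-45.5 dBFS

Input is 8 dB above T (since output overshoot × R = input overshoot: (-41.5 − T)·2 = -37.5 − T gives T = -45.5 dBFS).
Check: -45.5 + (-37.5 − (-45.5))/2 = -45.5 + 4 = -41.5 dBFS. ✓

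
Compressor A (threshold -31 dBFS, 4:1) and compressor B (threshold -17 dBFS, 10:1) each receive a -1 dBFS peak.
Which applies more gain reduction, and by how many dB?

A, by 8.1 dB

A: overshoot 30 dB → output overshoot 7.5 dB → GR 22.5 dB.
B: overshoot 16 dB → output overshoot 1.6 dB → GR 14.4 dB.
A applies 8.1 dB more gain reduction.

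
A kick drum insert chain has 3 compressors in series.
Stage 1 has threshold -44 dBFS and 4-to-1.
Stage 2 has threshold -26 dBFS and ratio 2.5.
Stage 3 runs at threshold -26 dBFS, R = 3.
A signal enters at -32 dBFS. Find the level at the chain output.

-41 dBFS

Stage 1: overshoot 12 dB → 12/4 = 3 dB → -41 dBFS.
Stage 2: -41 dBFS ≤ -26 dBFS, so stage 2 doesn't engage; output -41 dBFS.
Stage 3: below threshold (-41 ≤ -26); passes unchanged; output -41 dBFS.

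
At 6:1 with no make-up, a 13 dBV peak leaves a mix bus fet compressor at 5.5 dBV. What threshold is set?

Let T be the threshold. Output overshoot = (input overshoot)/R, so 5.5 − T = (13 − T)/6.
6·(5.5 − T) = 13 − T → 5·T = 33 − 13 = 20.
T = 20/5 = 4 dBV.

4 dBV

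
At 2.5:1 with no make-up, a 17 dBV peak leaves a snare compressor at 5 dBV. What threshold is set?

-3 dBV

Let T be the threshold. Output overshoot = (input overshoot)/R, so 5 − T = (17 − T)/2.5.
2.5·(5 − T) = 17 − T → 1.5·T = 12.5 − 17 = -4.5.
T = -4.5/1.5 = -3 dBV.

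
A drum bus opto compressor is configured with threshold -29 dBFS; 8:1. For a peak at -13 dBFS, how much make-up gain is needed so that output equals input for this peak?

14 dB

The peak compresses to -29 + 16/8 = -27 dBFS.
To reach -13 dBFS requires -13 − (-27) = 14 dB of make-up.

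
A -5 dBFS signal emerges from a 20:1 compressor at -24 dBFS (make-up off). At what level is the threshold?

-25 dBFS

Gain reduction = -5 − (-24) = 19 dB; output overshoot = GR / (R − 1) = 19 / 19 = 1 dB.
Threshold = output − output overshoot = -24 − 1 = -25 dBFS.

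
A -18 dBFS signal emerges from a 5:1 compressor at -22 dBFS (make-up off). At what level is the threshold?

-23 dBFS

Gain reduction = -18 − (-22) = 4 dB; output overshoot = GR / (R − 1) = 4 / 4 = 1 dB.
Threshold = output − output overshoot = -22 − 1 = -23 dBFS.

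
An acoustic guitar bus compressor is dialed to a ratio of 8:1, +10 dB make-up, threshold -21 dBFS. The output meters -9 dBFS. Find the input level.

-5 dBFS

Remove make-up: -9 − 10 = -19 dBFS.
The compressed level sits -19 − (-21) = 2 dB over threshold.
Input overshoot = R × output overshoot = 16 dB → input = -21 + 16 = -5 dBFS.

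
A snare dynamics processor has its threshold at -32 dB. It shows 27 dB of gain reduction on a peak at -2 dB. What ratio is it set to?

10:1

Input overshoot = -2 − (-32) = 30 dB.
Output overshoot = 30 − 27 = 3 dB.
Ratio = input overshoot / output overshoot = 30 / 3 = 10.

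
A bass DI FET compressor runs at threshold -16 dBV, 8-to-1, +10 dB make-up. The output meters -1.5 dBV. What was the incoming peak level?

20 dBV

Stripping the +10 dB make-up gives -11.5 dBV at the gain stage.
That's 4.5 dB above the -16 dBV threshold.
Before 8:1 compression the overshoot was 4.5 × 8 = 36 dB, so input = -16 + 36 = 20 dBV.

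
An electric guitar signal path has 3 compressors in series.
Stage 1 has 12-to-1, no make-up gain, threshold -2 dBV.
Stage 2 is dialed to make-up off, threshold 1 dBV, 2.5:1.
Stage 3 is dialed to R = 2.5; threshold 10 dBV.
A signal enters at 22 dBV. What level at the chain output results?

Stage 1: overshoot 24 dB → 24/12 = 2 dB → 0 dBV.
Stage 2: 0 dBV ≤ 1 dBV, so stage 2 doesn't engage; output 0 dBV.
Stage 3: below threshold (0 ≤ 10); passes unchanged; output 0 dBV.

0 dBV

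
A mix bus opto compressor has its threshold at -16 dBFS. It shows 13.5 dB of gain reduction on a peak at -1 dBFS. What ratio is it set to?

Input overshoot = -1 − (-16) = 15 dB.
Output overshoot = 15 − 13.5 = 1.5 dB.
Ratio = input overshoot / output overshoot = 15 / 1.5 = 10.

10:1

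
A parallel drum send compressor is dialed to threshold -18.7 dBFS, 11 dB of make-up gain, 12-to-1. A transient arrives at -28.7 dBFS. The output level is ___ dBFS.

-28.7 dBFS is 10 dB below the -18.7 dBFS threshold, so no gain reduction is applied.
Make-up gain adds 11 dB: -28.7 + 11 = -17.7 dBFS.

-17.7 dBFS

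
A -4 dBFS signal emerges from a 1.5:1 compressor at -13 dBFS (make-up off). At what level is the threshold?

Input is 27 dB above T (since output overshoot × R = input overshoot: (-13 − T)·1.5 = -4 − T gives T = -31 dBFS).
Check: -31 + (-4 − (-31))/1.5 = -31 + 18 = -13 dBFS. ✓

-31 dBFS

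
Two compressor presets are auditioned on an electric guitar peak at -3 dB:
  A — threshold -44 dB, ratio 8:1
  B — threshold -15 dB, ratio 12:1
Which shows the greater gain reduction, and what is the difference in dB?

A: GR = 41 − 41/8 = 35.875 dB.
B: GR = 12 − 12/12 = 11 dB.
A reduces 24.875 dB more.

A, by 24.875 dB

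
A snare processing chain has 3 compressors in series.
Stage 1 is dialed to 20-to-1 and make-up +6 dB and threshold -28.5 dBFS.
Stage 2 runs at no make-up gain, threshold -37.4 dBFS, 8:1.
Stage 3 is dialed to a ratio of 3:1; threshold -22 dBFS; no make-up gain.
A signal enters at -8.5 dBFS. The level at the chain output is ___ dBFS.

-35.4125 dBFS

Stage 1: 20 dB above -28.5 dBFS, reduced 20:1 to 1 dB above → -27.5 dBFS; +6 dB make-up → -21.5 dBFS.
Stage 2: 15.9 dB above -37.4 dBFS, reduced 8:1 to 1.9875 dB above → -35.4125 dBFS.
Stage 3: -35.4125 dBFS is at or below the -22 dBFS threshold — no compression; output -35.4125 dBFS.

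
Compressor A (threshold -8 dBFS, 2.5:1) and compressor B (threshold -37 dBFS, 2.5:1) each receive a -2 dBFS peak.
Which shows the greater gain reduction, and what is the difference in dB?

A: overshoot 6 dB → output overshoot 2.4 dB → GR 3.6 dB.
B: overshoot 35 dB → output overshoot 14 dB → GR 21 dB.
B reduces 17.4 dB more.

B, by 17.4 dB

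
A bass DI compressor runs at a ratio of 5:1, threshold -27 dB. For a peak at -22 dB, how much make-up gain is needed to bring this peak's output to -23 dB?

The peak compresses to -27 + 5/5 = -26 dB.
To reach -23 dB requires -23 − (-26) = 3 dB of make-up.

3 dB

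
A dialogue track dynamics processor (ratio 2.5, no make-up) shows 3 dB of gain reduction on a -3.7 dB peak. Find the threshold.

Gain reduction = -3.7 − (-6.7) = 3 dB; output overshoot = GR / (R − 1) = 3 / 1.5 = 2 dB.
Threshold = output − output overshoot = -6.7 − 2 = -8.7 dB.

-8.7 dB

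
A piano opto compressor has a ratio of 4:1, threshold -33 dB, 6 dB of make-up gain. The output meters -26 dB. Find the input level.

Remove make-up: -26 − 6 = -32 dB.
Post-compression overshoot = -32 − (-33) = 1 dB.
Input overshoot = R × output overshoot = 4 dB → input = -33 + 4 = -29 dB.

-29 dB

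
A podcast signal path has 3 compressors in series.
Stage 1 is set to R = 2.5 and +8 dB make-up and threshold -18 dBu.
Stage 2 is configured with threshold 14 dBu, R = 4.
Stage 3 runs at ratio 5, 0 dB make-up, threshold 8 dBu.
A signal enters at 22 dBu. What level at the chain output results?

6 dBu

Stage 1: 22 dBu is 40 dB over -18 dBu; at 2.5:1 that becomes 16 dB over, giving -2 dBu; +8 dB make-up → 6 dBu.
Stage 2: 6 dBu ≤ 14 dBu, so stage 2 doesn't engage; output 6 dBu.
Stage 3: 6 dBu is at or below the 8 dBu threshold — no compression; output 6 dBu.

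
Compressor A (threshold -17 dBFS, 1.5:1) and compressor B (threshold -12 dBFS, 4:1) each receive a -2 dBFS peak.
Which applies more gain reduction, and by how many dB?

B, by 2.5 dB

A: overshoot 15 dB → output overshoot 10 dB → GR 5 dB.
B: overshoot 10 dB → output overshoot 2.5 dB → GR 7.5 dB.
B applies 2.5 dB more gain reduction.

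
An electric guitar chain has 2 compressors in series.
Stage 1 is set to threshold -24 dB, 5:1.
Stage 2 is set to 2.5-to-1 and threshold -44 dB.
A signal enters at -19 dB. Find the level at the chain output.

-35.6 dB

Stage 1: -19 dB is 5 dB over -24 dB; at 5:1 that becomes 1 dB over, giving -23 dB.
Stage 2: -23 dB is 21 dB over -44 dB; at 2.5:1 that becomes 8.4 dB over, giving -35.6 dB.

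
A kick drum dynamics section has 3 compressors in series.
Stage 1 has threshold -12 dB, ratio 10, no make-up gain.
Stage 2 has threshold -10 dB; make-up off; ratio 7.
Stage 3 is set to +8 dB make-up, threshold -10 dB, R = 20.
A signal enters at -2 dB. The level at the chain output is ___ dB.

Stage 1: -2 dB is 10 dB over -12 dB; at 10:1 that becomes 1 dB over, giving -11 dB.
Stage 2: -11 dB ≤ -10 dB, so stage 2 doesn't engage; output -11 dB.
Stage 3: -11 dB is at or below the -10 dB threshold — no compression; make-up brings it to -3 dB.

-3 dB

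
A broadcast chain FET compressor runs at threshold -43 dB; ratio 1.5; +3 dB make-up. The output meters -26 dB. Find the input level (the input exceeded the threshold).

Remove make-up: -26 − 3 = -29 dB.
The compressed level sits -29 − (-43) = 14 dB over threshold.
Input overshoot = R × output overshoot = 21 dB → input = -43 + 21 = -22 dB.

-22 dB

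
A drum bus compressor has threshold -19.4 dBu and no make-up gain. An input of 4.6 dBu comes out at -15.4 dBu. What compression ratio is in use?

Input overshoot = 4.6 − (-19.4) = 24 dB; output overshoot = -15.4 − (-19.4) = 4 dB.
Ratio = 24 / 4 = 6.

6:1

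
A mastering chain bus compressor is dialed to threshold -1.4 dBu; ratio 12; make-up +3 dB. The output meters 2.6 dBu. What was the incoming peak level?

10.6 dBu

Remove make-up: 2.6 − 3 = -0.4 dBu.
Post-compression overshoot = -0.4 − (-1.4) = 1 dB.
Undo the ratio: input overshoot = 1 × 12 = 12 dB, giving input = 10.6 dBu.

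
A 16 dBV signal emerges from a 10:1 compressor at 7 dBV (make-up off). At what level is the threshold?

Let T be the threshold. Output overshoot = (input overshoot)/R, so 7 − T = (16 − T)/10.
10·(7 − T) = 16 − T → 9·T = 70 − 16 = 54.
T = 54/9 = 6 dBV.

6 dBV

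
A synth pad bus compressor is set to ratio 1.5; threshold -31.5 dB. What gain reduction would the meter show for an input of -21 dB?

Overshoot = -21 − (-31.5) = 10.5 dB.
At 1.5:1, output sits 10.5/1.5 = 7 dB above threshold.
So the signal is attenuated by 10.5 − 7 = 3.5 dB.

3.5 dB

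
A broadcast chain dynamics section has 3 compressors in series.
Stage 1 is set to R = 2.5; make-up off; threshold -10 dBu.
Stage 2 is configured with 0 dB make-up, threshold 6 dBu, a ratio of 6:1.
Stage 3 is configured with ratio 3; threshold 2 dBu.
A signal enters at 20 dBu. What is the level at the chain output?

Stage 1: overshoot 30 dB → 30/2.5 = 12 dB → 2 dBu.
Stage 2: below threshold (2 ≤ 6); passes unchanged; output 2 dBu.
Stage 3: below threshold (2 ≤ 2); passes unchanged; output 2 dBu.

2 dBu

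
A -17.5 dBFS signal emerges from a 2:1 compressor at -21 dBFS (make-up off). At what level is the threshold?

-24.5 dBFS

Gain reduction = -17.5 − (-21) = 3.5 dB; output overshoot = GR / (R − 1) = 3.5 / 1 = 3.5 dB.
Threshold = output − output overshoot = -21 − 3.5 = -24.5 dBFS.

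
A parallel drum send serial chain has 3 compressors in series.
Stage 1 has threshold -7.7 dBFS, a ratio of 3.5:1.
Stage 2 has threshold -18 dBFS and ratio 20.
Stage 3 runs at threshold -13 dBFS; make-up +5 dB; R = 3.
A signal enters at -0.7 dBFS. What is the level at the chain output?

-12.385 dBFS

Stage 1: 7 dB above -7.7 dBFS, reduced 3.5:1 to 2 dB above → -5.7 dBFS.
Stage 2: overshoot 12.3 dB → 12.3/20 = 0.615 dB → -17.385 dBFS.
Stage 3: -17.385 dBFS is at or below the -13 dBFS threshold — no compression; make-up brings it to -12.385 dBFS.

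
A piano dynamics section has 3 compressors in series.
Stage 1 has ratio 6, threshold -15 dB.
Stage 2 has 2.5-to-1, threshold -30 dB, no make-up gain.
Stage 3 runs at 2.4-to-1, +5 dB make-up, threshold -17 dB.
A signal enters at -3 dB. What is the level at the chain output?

-18.2 dB

Stage 1: -3 dB is 12 dB over -15 dB; at 6:1 that becomes 2 dB over, giving -13 dB.
Stage 2: -13 dB is 17 dB over -30 dB; at 2.5:1 that becomes 6.8 dB over, giving -23.2 dB.
Stage 3: below threshold (-23.2 ≤ -17); passes unchanged; make-up brings it to -18.2 dB.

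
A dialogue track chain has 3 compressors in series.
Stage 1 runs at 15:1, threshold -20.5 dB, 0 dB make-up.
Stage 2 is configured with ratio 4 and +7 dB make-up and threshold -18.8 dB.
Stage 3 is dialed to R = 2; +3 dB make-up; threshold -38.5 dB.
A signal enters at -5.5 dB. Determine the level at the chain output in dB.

Stage 1: 15 dB above -20.5 dB, reduced 15:1 to 1 dB above → -19.5 dB.
Stage 2: -19.5 dB is at or below the -18.8 dB threshold — no compression; make-up brings it to -12.5 dB.
Stage 3: overshoot 26 dB → 26/2 = 13 dB → -25.5 dB; +3 dB make-up → -22.5 dB.

-22.5 dB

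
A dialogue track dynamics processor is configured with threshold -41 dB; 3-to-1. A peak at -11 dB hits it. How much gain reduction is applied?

20 dB

Overshoot = -11 − (-41) = 30 dB.
At 3:1, output sits 30/3 = 10 dB above threshold.
So the signal is attenuated by 30 − 10 = 20 dB.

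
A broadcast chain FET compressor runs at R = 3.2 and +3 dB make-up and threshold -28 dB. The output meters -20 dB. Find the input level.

-12 dB

Remove make-up: -20 − 3 = -23 dB.
The compressed level sits -23 − (-28) = 5 dB over threshold.
Input overshoot = R × output overshoot = 16 dB → input = -28 + 16 = -12 dB.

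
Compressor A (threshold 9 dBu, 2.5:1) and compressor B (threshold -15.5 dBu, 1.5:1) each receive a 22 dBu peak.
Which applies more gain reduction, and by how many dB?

A: 13 dB over, compressed to 5.2 dB over, so 7.8 dB of GR.
B: 37.5 dB over, compressed to 25 dB over, so 12.5 dB of GR.
B applies 4.7 dB more gain reduction.

B, by 4.7 dB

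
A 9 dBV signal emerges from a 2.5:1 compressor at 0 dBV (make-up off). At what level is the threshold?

-6 dBV

Input is 15 dB above T (since output overshoot × R = input overshoot: (0 − T)·2.5 = 9 − T gives T = -6 dBV).
Check: -6 + (9 − (-6))/2.5 = -6 + 6 = 0 dBV. ✓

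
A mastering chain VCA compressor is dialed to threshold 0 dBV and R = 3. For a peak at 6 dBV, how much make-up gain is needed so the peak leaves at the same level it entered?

4 dB

Overshoot 6 dB → 6/3 = 2 dB after compression, so the compressed level is 0 + 2 = 2 dBV.
Make-up = target − compressed = 6 − 2 = 4 dB.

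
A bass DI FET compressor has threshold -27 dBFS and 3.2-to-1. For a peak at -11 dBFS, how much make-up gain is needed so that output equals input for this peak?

The peak compresses to -27 + 16/3.2 = -22 dBFS.
To reach -11 dBFS requires -11 − (-22) = 11 dB of make-up.

11 dB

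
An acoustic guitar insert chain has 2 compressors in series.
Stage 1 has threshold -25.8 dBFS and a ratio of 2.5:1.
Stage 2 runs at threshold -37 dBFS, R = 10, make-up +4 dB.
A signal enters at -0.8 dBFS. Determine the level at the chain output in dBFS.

-30.88 dBFS

Stage 1: -0.8 dBFS is 25 dB over -25.8 dBFS; at 2.5:1 that becomes 10 dB over, giving -15.8 dBFS.
Stage 2: overshoot 21.2 dB → 21.2/10 = 2.12 dB → -34.88 dBFS; +4 dB make-up → -30.88 dBFS.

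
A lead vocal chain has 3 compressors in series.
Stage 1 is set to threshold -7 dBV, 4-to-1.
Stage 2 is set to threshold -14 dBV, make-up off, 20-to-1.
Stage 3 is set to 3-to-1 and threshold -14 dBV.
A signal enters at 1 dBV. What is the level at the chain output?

Stage 1: 1 dBV is 8 dB over -7 dBV; at 4:1 that becomes 2 dB over, giving -5 dBV.
Stage 2: -5 dBV is 9 dB over -14 dBV; at 20:1 that becomes 0.45 dB over, giving -13.55 dBV.
Stage 3: overshoot 0.45 dB → 0.45/3 = 0.15 dB → -13.85 dBV.

-13.85 dBV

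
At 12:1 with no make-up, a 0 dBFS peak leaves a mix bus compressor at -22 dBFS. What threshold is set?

Input is 24 dB above T (since output overshoot × R = input overshoot: (-22 − T)·12 = 0 − T gives T = -24 dBFS).
Check: -24 + (0 − (-24))/12 = -24 + 2 = -22 dBFS. ✓

-24 dBFS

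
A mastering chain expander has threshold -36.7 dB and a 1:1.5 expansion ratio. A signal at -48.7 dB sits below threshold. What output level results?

The input is 12 dB below the -36.7 dB threshold.
A 1:1.5 expander multiplies undershoot by 1.5: 12 × 1.5 = 18 dB below threshold.
Output = -36.7 − 18 = -54.7 dB.

-54.7 dB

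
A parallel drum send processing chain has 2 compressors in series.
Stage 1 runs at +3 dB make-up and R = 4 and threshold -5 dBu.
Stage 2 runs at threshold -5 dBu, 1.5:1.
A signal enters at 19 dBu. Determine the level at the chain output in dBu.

Stage 1: 19 dBu is 24 dB over -5 dBu; at 4:1 that becomes 6 dB over, giving 1 dBu; +3 dB make-up → 4 dBu.
Stage 2: 9 dB above -5 dBu, reduced 1.5:1 to 6 dB above → 1 dBu.

1 dBu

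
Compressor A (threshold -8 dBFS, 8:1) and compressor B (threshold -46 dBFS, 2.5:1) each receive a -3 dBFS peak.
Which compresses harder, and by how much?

B, by 21.425 dB

A: overshoot 5 dB → output overshoot 0.625 dB → GR 4.375 dB.
B: overshoot 43 dB → output overshoot 17.2 dB → GR 25.8 dB.
B applies 21.425 dB more gain reduction.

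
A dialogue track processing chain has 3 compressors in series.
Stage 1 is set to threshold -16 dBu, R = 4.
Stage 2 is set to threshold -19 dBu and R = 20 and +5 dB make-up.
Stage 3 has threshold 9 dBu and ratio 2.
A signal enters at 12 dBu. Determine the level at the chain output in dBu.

Stage 1: overshoot 28 dB → 28/4 = 7 dB → -9 dBu.
Stage 2: 10 dB above -19 dBu, reduced 20:1 to 0.5 dB above → -18.5 dBu; +5 dB make-up → -13.5 dBu.
Stage 3: below threshold (-13.5 ≤ 9); passes unchanged; output -13.5 dBu.

-13.5 dBu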